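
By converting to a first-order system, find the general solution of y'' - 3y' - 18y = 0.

y(t) = c_1e^(-3t) + c_2e^(6t)

Let x_1 = y, x_2 = y'. Then x_1' = x_2 and x_2' = 18x_1 + 3x_2.
A = [[0,1],[18,3]]; det(A-λI) = λ^2 - 3λ - 18.
Eigenvalues λ = -3, 6 with eigenvectors (1,-3), (1,6).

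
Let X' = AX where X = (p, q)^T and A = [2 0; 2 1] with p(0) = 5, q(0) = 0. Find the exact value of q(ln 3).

60

A = [[2,0],[2,1]]; eigenvalues λ = 1, 2.
Eigenvectors: (0,1) for λ=1, (-1,-2) for λ=2.
From the initial condition, c_1 = -10, c_2 = -5.
q(ln 3) = (-10)(3^1)(1) + (-5)(3^2)(-2) = 60.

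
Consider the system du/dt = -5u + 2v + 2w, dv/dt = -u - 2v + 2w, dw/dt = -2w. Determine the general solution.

u(t) = -K_1e^(-3t) + 2K_2e^(-4t) + 2K_3e^(-2t), v(t) = -K_1e^(-3t) + K_2e^(-4t) + 2K_3e^(-2t), w(t) = K_3e^(-2t)

Coefficient matrix A = [[-5, 2, 2], [-1, -2, 2], [0, 0, -2]].
det(A - λI) = 0 gives eigenvalues λ = -3, -4, -2.
For λ=-3: eigenvector (-1,-1,0).
For λ=-4: eigenvector (2,1,0).
For λ=-2: eigenvector (2,2,1).
General solution: K_1e^(-3t)(-1,-1,0) + K_2e^(-4t)(2,1,0) + K_3e^(-2t)(2,2,1).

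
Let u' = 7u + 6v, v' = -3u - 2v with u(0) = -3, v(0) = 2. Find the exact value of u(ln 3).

-165

A = [[7,6],[-3,-2]]; eigenvalues λ = 4, 1.
Eigenvectors: (2,-1) for λ=4, (-1,1) for λ=1.
From the initial condition, c_1 = -1, c_2 = 1.
u(ln 3) = (-1)(3^4)(2) + (1)(3^1)(-1) = -165.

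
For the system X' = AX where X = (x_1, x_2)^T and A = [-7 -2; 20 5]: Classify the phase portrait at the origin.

A = [[-7,-2],[20,5]]; det(A-λI) = λ^2 + 2λ + 5.
λ = -1 ± 2i: negative real part.

stable spiral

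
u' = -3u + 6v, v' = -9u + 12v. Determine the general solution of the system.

u(t) = c_1e^(3t) - 2c_2e^(6t), v(t) = c_1e^(3t) - 3c_2e^(6t)

Coefficient matrix A = [[-3, 6], [-9, 12]].
Characteristic polynomial det(A - λI) = λ^2 - 9λ + 18 = 0.
Eigenvalues λ = 3, 6.
For λ=3: (A-λI) row 1 is [-6, 6], so an eigenvector is (1, 1).
For λ=6: (A-λI) row 1 is [-9, 6], so an eigenvector is (-2, -3).
General solution: c_1e^(3t)(1,1) + c_2e^(6t)(-2,-3).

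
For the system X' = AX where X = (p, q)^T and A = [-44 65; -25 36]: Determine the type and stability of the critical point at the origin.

stable spiral

A = [[-44,65],[-25,36]]; det(A-λI) = λ^2 + 8λ + 41.
λ = -4 ± 5i: negative real part.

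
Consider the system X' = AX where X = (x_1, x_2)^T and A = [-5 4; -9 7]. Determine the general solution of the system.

x_1(t) = -2K_1e^(t) - 2K_2te^(t) + K_2e^(t), x_2(t) = -3K_1e^(t) - 3K_2te^(t) + K_2e^(t)

Coefficient matrix A = [[-5, 4], [-9, 7]].
Characteristic polynomial det(A - λI) = λ^2 - 2λ + 1 = 0.
Single eigenvalue λ = 1 with algebraic multiplicity 2.
Eigenvector v = (-2,-3); generalized eigenvector w with (A-λI)w=v is (1,1).
General solution: e^(t)[K_1·v + K_2·(t·v + w)].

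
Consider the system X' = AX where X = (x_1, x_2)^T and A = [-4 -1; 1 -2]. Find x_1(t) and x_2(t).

Coefficient matrix A = [[-4, -1], [1, -2]].
Characteristic polynomial det(A - λI) = λ^2 + 6λ + 9 = 0.
Single eigenvalue λ = -3 with algebraic multiplicity 2.
Eigenvector v = (1,-1); generalized eigenvector w with (A-λI)w=v is (-3,2).
General solution: e^(-3t)[c_1·v + c_2·(t·v + w)].

x_1(t) = c_1e^(-3t) + c_2te^(-3t) - 3c_2e^(-3t), x_2(t) = -c_1e^(-3t) - c_2te^(-3t) + 2c_2e^(-3t)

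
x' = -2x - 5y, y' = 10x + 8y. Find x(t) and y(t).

x(t) = -c_1e^(3t)sin(5t) + c_2e^(3t)cos(5t), y(t) = c_1e^(3t)sin(5t) + c_1e^(3t)cos(5t) + c_2e^(3t)sin(5t) - c_2e^(3t)cos(5t)

Coefficient matrix A = [[-2, -5], [10, 8]].
Characteristic polynomial det(A - λI) = λ^2 - 6λ + 34 = 0.
Eigenvalues λ = 3 ± 5i (complex conjugate pair).
For λ=3+5i: an eigenvector is (0,1) - i(-1,1) = (0 + i, 1 - i).
A real fundamental pair from Re and Im of e^((3+5i)t)v: X_1 = e^(3t)(cos(5t)·(0,1) + sin(5t)·(-1,1)), X_2 = e^(3t)(sin(5t)·(0,1) - cos(5t)·(-1,1)).
General solution: c_1X_1 + c_2X_2.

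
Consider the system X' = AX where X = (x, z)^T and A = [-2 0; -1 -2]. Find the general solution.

Coefficient matrix A = [[-2, 0], [-1, -2]].
Characteristic polynomial det(A - λI) = λ^2 + 4λ + 4 = 0.
Single eigenvalue λ = -2 with algebraic multiplicity 2.
Eigenvector v = (0,1); generalized eigenvector w with (A-λI)w=v is (-1,3).
General solution: e^(-2t)[c_1·v + c_2·(t·v + w)].

x(t) = -c_2e^(-2t), z(t) = c_1e^(-2t) + c_2te^(-2t) + 3c_2e^(-2t)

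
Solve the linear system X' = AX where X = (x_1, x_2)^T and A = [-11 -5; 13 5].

x_1(t) = -C_1e^(-3t)sin(t) + 2C_1e^(-3t)cos(t) + 2C_2e^(-3t)sin(t) + C_2e^(-3t)cos(t), x_2(t) = 2C_1e^(-3t)sin(t) - 3C_1e^(-3t)cos(t) - 3C_2e^(-3t)sin(t) - 2C_2e^(-3t)cos(t)

Coefficient matrix A = [[-11, -5], [13, 5]].
Characteristic polynomial det(A - λI) = λ^2 + 6λ + 10 = 0.
Eigenvalues λ = -3 ± i (complex conjugate pair).
For λ=-3+i: an eigenvector is (2,-3) - i(-1,2) = (2 + i, -3 - 2i).
A real fundamental pair from Re and Im of e^((-3+i)t)v: X_1 = e^(-3t)(cos(t)·(2,-3) + sin(t)·(-1,2)), X_2 = e^(-3t)(sin(t)·(2,-3) - cos(t)·(-1,2)).
General solution: C_1X_1 + C_2X_2.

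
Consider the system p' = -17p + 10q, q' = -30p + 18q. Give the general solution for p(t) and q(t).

Coefficient matrix A = [[-17, 10], [-30, 18]].
Characteristic polynomial det(A - λI) = λ^2 - λ - 6 = 0.
Eigenvalues λ = 3, -2.
For λ=3: (A-λI) row 1 is [-20, 10], so an eigenvector is (-1, -2).
For λ=-2: (A-λI) row 1 is [-15, 10], so an eigenvector is (2, 3).
General solution: C_1e^(3t)(-1,-2) + C_2e^(-2t)(2,3).

p(t) = -C_1e^(3t) + 2C_2e^(-2t), q(t) = -2C_1e^(3t) + 3C_2e^(-2t)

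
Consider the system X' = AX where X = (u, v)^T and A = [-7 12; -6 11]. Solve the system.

u(t) = -c_1e^(5t) - 2c_2e^(-t), v(t) = -c_1e^(5t) - c_2e^(-t)

Coefficient matrix A = [[-7, 12], [-6, 11]].
Characteristic polynomial det(A - λI) = λ^2 - 4λ - 5 = 0.
Eigenvalues λ = 5, -1.
For λ=5: (A-λI) row 1 is [-12, 12], so an eigenvector is (-1, -1).
For λ=-1: (A-λI) row 1 is [-6, 12], so an eigenvector is (-2, -1).
General solution: c_1e^(5t)(-1,-1) + c_2e^(-t)(-2,-1).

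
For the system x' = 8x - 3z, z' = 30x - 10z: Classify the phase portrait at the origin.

A = [[8,-3],[30,-10]]; det(A-λI) = λ^2 + 2λ + 10.
λ = -1 ± 3i: negative real part.

stable spiral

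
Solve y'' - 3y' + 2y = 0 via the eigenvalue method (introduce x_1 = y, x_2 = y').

y(t) = C_1e^(t) + C_2e^(2t)

Let x_1 = y, x_2 = y'. Then x_1' = x_2 and x_2' = -2x_1 + 3x_2.
A = [[0,1],[-2,3]]; det(A-λI) = λ^2 - 3λ + 2.
Eigenvalues λ = 1, 2 with eigenvectors (1,1), (1,2).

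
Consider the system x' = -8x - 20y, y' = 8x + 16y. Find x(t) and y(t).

Coefficient matrix A = [[-8, -20], [8, 16]].
Characteristic polynomial det(A - λI) = λ^2 - 8λ + 32 = 0.
Eigenvalues λ = 4 ± 4i (complex conjugate pair).
For λ=4+4i: an eigenvector is (2,-1) - i(-1,1) = (2 + i, -1 - i).
A real fundamental pair from Re and Im of e^((4+4i)t)v: X_1 = e^(4t)(cos(4t)·(2,-1) + sin(4t)·(-1,1)), X_2 = e^(4t)(sin(4t)·(2,-1) - cos(4t)·(-1,1)).
General solution: c_1X_1 + c_2X_2.

x(t) = -c_1e^(4t)sin(4t) + 2c_1e^(4t)cos(4t) + 2c_2e^(4t)sin(4t) + c_2e^(4t)cos(4t), y(t) = c_1e^(4t)sin(4t) - c_1e^(4t)cos(4t) - c_2e^(4t)sin(4t) - c_2e^(4t)cos(4t)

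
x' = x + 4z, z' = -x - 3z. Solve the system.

x(t) = -2K_1e^(-t) - 2K_2te^(-t) + K_2e^(-t), z(t) = K_1e^(-t) + K_2te^(-t) - K_2e^(-t)

Coefficient matrix A = [[1, 4], [-1, -3]].
Characteristic polynomial det(A - λI) = λ^2 + 2λ + 1 = 0.
Single eigenvalue λ = -1 with algebraic multiplicity 2.
Eigenvector v = (-2,1); generalized eigenvector w with (A-λI)w=v is (1,-1).
General solution: e^(-t)[K_1·v + K_2·(t·v + w)].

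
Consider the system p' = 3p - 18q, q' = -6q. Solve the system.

Coefficient matrix A = [[3, -18], [0, -6]].
Characteristic polynomial det(A - λI) = λ^2 + 3λ - 18 = 0.
Eigenvalues λ = -6, 3.
For λ=-6: (A-λI) row 1 is [9, -18], so an eigenvector is (-2, -1).
For λ=3: (A-λI) row 1 is [0, -18], so an eigenvector is (1, 0).
General solution: K_1e^(-6t)(-2,-1) + K_2e^(3t)(1,0).

p(t) = -2K_1e^(-6t) + K_2e^(3t), q(t) = -K_1e^(-6t)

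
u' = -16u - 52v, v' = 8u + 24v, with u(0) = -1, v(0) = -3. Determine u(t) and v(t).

Coefficient matrix A = [[-16, -52], [8, 24]].
Characteristic polynomial det(A - λI) = λ^2 - 8λ + 32 = 0.
Eigenvalues λ = 4 ± 4i (complex conjugate pair).
For λ=4+4i: an eigenvector is (-3,1) - i(2,-1) = (-3 - 2i, 1 + i).
A real fundamental pair from Re and Im of e^((4+4i)t)v: X_1 = e^(4t)(cos(4t)·(-3,1) + sin(4t)·(2,-1)), X_2 = e^(4t)(sin(4t)·(-3,1) - cos(4t)·(2,-1)).
General solution: c_1X_1 + c_2X_2.
Applying u(0)=-1, v(0)=-3 gives c_1=7, c_2=-10.

u(t) = 44e^(4t)sin(4t) - e^(4t)cos(4t), v(t) = -17e^(4t)sin(4t) - 3e^(4t)cos(4t)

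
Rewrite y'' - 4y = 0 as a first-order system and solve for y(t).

Let x_1 = y, x_2 = y'. Then x_1' = x_2 and x_2' = 4x_1.
A = [[0,1],[4,0]]; det(A-λI) = λ^2 - 4.
Eigenvalues λ = 2, -2 with eigenvectors (1,2), (1,-2).

y(t) = K_1e^(2t) + K_2e^(-2t)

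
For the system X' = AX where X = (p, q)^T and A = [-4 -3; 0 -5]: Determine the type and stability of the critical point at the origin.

stable node

A = [[-4,-3],[0,-5]]; det(A-λI) = λ^2 + 9λ + 20.
λ = -5, -4: both negative.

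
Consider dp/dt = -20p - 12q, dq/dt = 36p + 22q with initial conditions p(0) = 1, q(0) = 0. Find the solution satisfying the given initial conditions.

Coefficient matrix A = [[-20, -12], [36, 22]].
Characteristic polynomial det(A - λI) = λ^2 - 2λ - 8 = 0.
Eigenvalues λ = 4, -2.
For λ=4: (A-λI) row 1 is [-24, -12], so an eigenvector is (-1, 2).
For λ=-2: (A-λI) row 1 is [-18, -12], so an eigenvector is (2, -3).
General solution: K_1e^(4t)(-1,2) + K_2e^(-2t)(2,-3).
Applying p(0)=1, q(0)=0 gives K_1=3, K_2=2.

p(t) = -3e^(4t) + 4e^(-2t), q(t) = 6e^(4t) - 6e^(-2t)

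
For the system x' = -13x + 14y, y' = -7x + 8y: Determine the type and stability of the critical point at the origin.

saddle

A = [[-13,14],[-7,8]]; det(A-λI) = λ^2 + 5λ - 6.
λ = -6, 1: opposite signs.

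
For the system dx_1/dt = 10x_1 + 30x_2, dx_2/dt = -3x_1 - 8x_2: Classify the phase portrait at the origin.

unstable spiral

A = [[10,30],[-3,-8]]; det(A-λI) = λ^2 - 2λ + 10.
λ = 1 ± 3i: positive real part.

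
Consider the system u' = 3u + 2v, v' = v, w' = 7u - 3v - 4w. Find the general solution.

Coefficient matrix A = [[3, 2, 0], [0, 1, 0], [7, -3, -4]].
det(A - λI) = 0 gives eigenvalues λ = 3, -4, 1.
For λ=3: eigenvector (1,0,1).
For λ=-4: eigenvector (0,0,1).
For λ=1: eigenvector (-1,1,-2).
General solution: K_1e^(3t)(1,0,1) + K_2e^(-4t)(0,0,1) + K_3e^(t)(-1,1,-2).

u(t) = K_1e^(3t) - K_3e^(t), v(t) = K_3e^(t), w(t) = K_1e^(3t) + K_2e^(-4t) - 2K_3e^(t)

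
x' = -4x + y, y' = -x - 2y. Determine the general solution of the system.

Coefficient matrix A = [[-4, 1], [-1, -2]].
Characteristic polynomial det(A - λI) = λ^2 + 6λ + 9 = 0.
Single eigenvalue λ = -3 with algebraic multiplicity 2.
Eigenvector v = (1,1); generalized eigenvector w with (A-λI)w=v is (2,3).
General solution: e^(-3t)[c_1·v + c_2·(t·v + w)].

x(t) = c_1e^(-3t) + c_2te^(-3t) + 2c_2e^(-3t), y(t) = c_1e^(-3t) + c_2te^(-3t) + 3c_2e^(-3t)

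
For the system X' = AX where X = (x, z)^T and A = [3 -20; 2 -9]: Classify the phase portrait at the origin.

A = [[3,-20],[2,-9]]; det(A-λI) = λ^2 + 6λ + 13.
λ = -3 ± 2i: negative real part.

stable spiral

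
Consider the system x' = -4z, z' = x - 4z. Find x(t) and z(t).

Coefficient matrix A = [[0, -4], [1, -4]].
Characteristic polynomial det(A - λI) = λ^2 + 4λ + 4 = 0.
Single eigenvalue λ = -2 with algebraic multiplicity 2.
Eigenvector v = (-2,-1); generalized eigenvector w with (A-λI)w=v is (3,2).
General solution: e^(-2t)[K_1·v + K_2·(t·v + w)].

x(t) = -2K_1e^(-2t) - 2K_2te^(-2t) + 3K_2e^(-2t), z(t) = -K_1e^(-2t) - K_2te^(-2t) + 2K_2e^(-2t)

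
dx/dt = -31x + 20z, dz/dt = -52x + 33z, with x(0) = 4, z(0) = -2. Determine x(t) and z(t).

x(t) = -42e^(t)sin(4t) + 4e^(t)cos(4t), z(t) = -68e^(t)sin(4t) - 2e^(t)cos(4t)

Coefficient matrix A = [[-31, 20], [-52, 33]].
Characteristic polynomial det(A - λI) = λ^2 - 2λ + 17 = 0.
Eigenvalues λ = 1 ± 4i (complex conjugate pair).
For λ=1+4i: an eigenvector is (-2,-3) - i(1,2) = (-2 - i, -3 - 2i).
A real fundamental pair from Re and Im of e^((1+4i)t)v: X_1 = e^(t)(cos(4t)·(-2,-3) + sin(4t)·(1,2)), X_2 = e^(t)(sin(4t)·(-2,-3) - cos(4t)·(1,2)).
General solution: c_1X_1 + c_2X_2.
Applying x(0)=4, z(0)=-2 gives c_1=-10, c_2=16.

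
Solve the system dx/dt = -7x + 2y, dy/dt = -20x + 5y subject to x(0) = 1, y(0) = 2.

Coefficient matrix A = [[-7, 2], [-20, 5]].
Characteristic polynomial det(A - λI) = λ^2 + 2λ + 5 = 0.
Eigenvalues λ = -1 ± 2i (complex conjugate pair).
For λ=-1+2i: an eigenvector is (-1,-3) - i(0,1) = (-1, -3 - i).
A real fundamental pair from Re and Im of e^((-1+2i)t)v: X_1 = e^(-t)(cos(2t)·(-1,-3) + sin(2t)·(0,1)), X_2 = e^(-t)(sin(2t)·(-1,-3) - cos(2t)·(0,1)).
General solution: K_1X_1 + K_2X_2.
Applying x(0)=1, y(0)=2 gives K_1=-1, K_2=1.

x(t) = -e^(-t)sin(2t) + e^(-t)cos(2t), y(t) = -4e^(-t)sin(2t) + 2e^(-t)cos(2t)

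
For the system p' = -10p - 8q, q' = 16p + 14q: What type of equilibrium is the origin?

A = [[-10,-8],[16,14]]; det(A-λI) = λ^2 - 4λ - 12.
λ = 6, -2: opposite signs.

saddle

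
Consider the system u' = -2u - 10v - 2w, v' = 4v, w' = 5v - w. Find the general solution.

Coefficient matrix A = [[-2, -10, -2], [0, 4, 0], [0, 5, -1]].
det(A - λI) = 0 gives eigenvalues λ = -2, 4, -1.
For λ=-2: eigenvector (1,0,0).
For λ=4: eigenvector (-2,1,1).
For λ=-1: eigenvector (-2,0,1).
General solution: K_1e^(-2t)(1,0,0) + K_2e^(4t)(-2,1,1) + K_3e^(-t)(-2,0,1).

u(t) = K_1e^(-2t) - 2K_2e^(4t) - 2K_3e^(-t), v(t) = K_2e^(4t), w(t) = K_2e^(4t) + K_3e^(-t)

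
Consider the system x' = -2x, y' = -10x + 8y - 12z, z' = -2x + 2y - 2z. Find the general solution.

Coefficient matrix A = [[-2, 0, 0], [-10, 8, -12], [-2, 2, -2]].
det(A - λI) = 0 gives eigenvalues λ = 2, 4, -2.
For λ=2: eigenvector (0,2,1).
For λ=4: eigenvector (0,3,1).
For λ=-2: eigenvector (1,1,0).
General solution: C_1e^(2t)(0,2,1) + C_2e^(4t)(0,3,1) + C_3e^(-2t)(1,1,0).

x(t) = C_3e^(-2t), y(t) = 2C_1e^(2t) + 3C_2e^(4t) + C_3e^(-2t), z(t) = C_1e^(2t) + C_2e^(4t)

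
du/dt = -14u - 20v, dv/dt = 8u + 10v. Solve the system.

Coefficient matrix A = [[-14, -20], [8, 10]].
Characteristic polynomial det(A - λI) = λ^2 + 4λ + 20 = 0.
Eigenvalues λ = -2 ± 4i (complex conjugate pair).
For λ=-2+4i: an eigenvector is (1,-1) - i(2,-1) = (1 - 2i, -1 + i).
A real fundamental pair from Re and Im of e^((-2+4i)t)v: X_1 = e^(-2t)(cos(4t)·(1,-1) + sin(4t)·(2,-1)), X_2 = e^(-2t)(sin(4t)·(1,-1) - cos(4t)·(2,-1)).
General solution: K_1X_1 + K_2X_2.

u(t) = 2K_1e^(-2t)sin(4t) + K_1e^(-2t)cos(4t) + K_2e^(-2t)sin(4t) - 2K_2e^(-2t)cos(4t), v(t) = -K_1e^(-2t)sin(4t) - K_1e^(-2t)cos(4t) - K_2e^(-2t)sin(4t) + K_2e^(-2t)cos(4t)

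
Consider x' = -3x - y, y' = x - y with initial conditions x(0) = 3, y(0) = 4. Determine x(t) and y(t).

Coefficient matrix A = [[-3, -1], [1, -1]].
Characteristic polynomial det(A - λI) = λ^2 + 4λ + 4 = 0.
Single eigenvalue λ = -2 with algebraic multiplicity 2.
Eigenvector v = (-1,1); generalized eigenvector w with (A-λI)w=v is (3,-2).
General solution: e^(-2t)[c_1·v + c_2·(t·v + w)].
Applying x(0)=3, y(0)=4 gives c_1=18, c_2=7.

x(t) = -7te^(-2t) + 3e^(-2t), y(t) = 7te^(-2t) + 4e^(-2t)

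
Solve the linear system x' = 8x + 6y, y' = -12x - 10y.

Coefficient matrix A = [[8, 6], [-12, -10]].
Characteristic polynomial det(A - λI) = λ^2 + 2λ - 8 = 0.
Eigenvalues λ = 2, -4.
For λ=2: (A-λI) row 1 is [6, 6], so an eigenvector is (-1, 1).
For λ=-4: (A-λI) row 1 is [12, 6], so an eigenvector is (1, -2).
General solution: c_1e^(2t)(-1,1) + c_2e^(-4t)(1,-2).

x(t) = -c_1e^(2t) + c_2e^(-4t), y(t) = c_1e^(2t) - 2c_2e^(-4t)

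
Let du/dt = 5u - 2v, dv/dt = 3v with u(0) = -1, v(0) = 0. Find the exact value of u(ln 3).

-243

A = [[5,-2],[0,3]]; eigenvalues λ = 5, 3.
Eigenvectors: (-1,0) for λ=5, (1,1) for λ=3.
From the initial condition, c_1 = 1, c_2 = 0.
u(ln 3) = (1)(3^5)(-1) + (0)(3^3)(1) = -243.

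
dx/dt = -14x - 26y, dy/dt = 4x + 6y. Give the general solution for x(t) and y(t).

x(t) = -2C_1e^(-4t)sin(2t) + 3C_1e^(-4t)cos(2t) + 3C_2e^(-4t)sin(2t) + 2C_2e^(-4t)cos(2t), y(t) = C_1e^(-4t)sin(2t) - C_1e^(-4t)cos(2t) - C_2e^(-4t)sin(2t) - C_2e^(-4t)cos(2t)

Coefficient matrix A = [[-14, -26], [4, 6]].
Characteristic polynomial det(A - λI) = λ^2 + 8λ + 20 = 0.
Eigenvalues λ = -4 ± 2i (complex conjugate pair).
For λ=-4+2i: an eigenvector is (3,-1) - i(-2,1) = (3 + 2i, -1 - i).
A real fundamental pair from Re and Im of e^((-4+2i)t)v: X_1 = e^(-4t)(cos(2t)·(3,-1) + sin(2t)·(-2,1)), X_2 = e^(-4t)(sin(2t)·(3,-1) - cos(2t)·(-2,1)).
General solution: C_1X_1 + C_2X_2.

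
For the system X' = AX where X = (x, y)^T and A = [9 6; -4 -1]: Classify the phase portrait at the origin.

A = [[9,6],[-4,-1]]; det(A-λI) = λ^2 - 8λ + 15.
λ = 5, 3: both positive.

unstable node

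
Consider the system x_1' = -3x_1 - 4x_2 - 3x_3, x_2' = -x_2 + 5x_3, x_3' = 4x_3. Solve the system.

Coefficient matrix A = [[-3, -4, -3], [0, -1, 5], [0, 0, 4]].
det(A - λI) = 0 gives eigenvalues λ = -1, -3, 4.
For λ=-1: eigenvector (-2,1,0).
For λ=-3: eigenvector (1,0,0).
For λ=4: eigenvector (-1,1,1).
General solution: K_1e^(-t)(-2,1,0) + K_2e^(-3t)(1,0,0) + K_3e^(4t)(-1,1,1).

x_1(t) = -2K_1e^(-t) + K_2e^(-3t) - K_3e^(4t), x_2(t) = K_1e^(-t) + K_3e^(4t), x_3(t) = K_3e^(4t)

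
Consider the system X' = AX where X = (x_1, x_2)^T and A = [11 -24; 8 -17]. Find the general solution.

Coefficient matrix A = [[11, -24], [8, -17]].
Characteristic polynomial det(A - λI) = λ^2 + 6λ + 5 = 0.
Eigenvalues λ = -5, -1.
For λ=-5: (A-λI) row 1 is [16, -24], so an eigenvector is (-3, -2).
For λ=-1: (A-λI) row 1 is [12, -24], so an eigenvector is (2, 1).
General solution: C_1e^(-5t)(-3,-2) + C_2e^(-t)(2,1).

x_1(t) = -3C_1e^(-5t) + 2C_2e^(-t), x_2(t) = -2C_1e^(-5t) + C_2e^(-t)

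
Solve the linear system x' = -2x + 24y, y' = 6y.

Coefficient matrix A = [[-2, 24], [0, 6]].
Characteristic polynomial det(A - λI) = λ^2 - 4λ - 12 = 0.
Eigenvalues λ = 6, -2.
For λ=6: (A-λI) row 1 is [-8, 24], so an eigenvector is (3, 1).
For λ=-2: (A-λI) row 1 is [0, 24], so an eigenvector is (-1, 0).
General solution: K_1e^(6t)(3,1) + K_2e^(-2t)(-1,0).

x(t) = 3K_1e^(6t) - K_2e^(-2t), y(t) = K_1e^(6t)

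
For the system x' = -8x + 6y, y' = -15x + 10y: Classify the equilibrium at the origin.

unstable spiral

A = [[-8,6],[-15,10]]; det(A-λI) = λ^2 - 2λ + 10.
λ = 1 ± 3i: positive real part.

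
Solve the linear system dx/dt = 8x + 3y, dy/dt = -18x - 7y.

Coefficient matrix A = [[8, 3], [-18, -7]].
Characteristic polynomial det(A - λI) = λ^2 - λ - 2 = 0.
Eigenvalues λ = -1, 2.
For λ=-1: (A-λI) row 1 is [9, 3], so an eigenvector is (1, -3).
For λ=2: (A-λI) row 1 is [6, 3], so an eigenvector is (-1, 2).
General solution: c_1e^(-t)(1,-3) + c_2e^(2t)(-1,2).

x(t) = c_1e^(-t) - c_2e^(2t), y(t) = -3c_1e^(-t) + 2c_2e^(2t)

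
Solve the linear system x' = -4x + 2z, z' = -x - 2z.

Coefficient matrix A = [[-4, 2], [-1, -2]].
Characteristic polynomial det(A - λI) = λ^2 + 6λ + 10 = 0.
Eigenvalues λ = -3 ± i (complex conjugate pair).
For λ=-3+i: an eigenvector is (1,0) - i(-1,-1) = (1 + i, 0 + i).
A real fundamental pair from Re and Im of e^((-3+i)t)v: X_1 = e^(-3t)(cos(t)·(1,0) + sin(t)·(-1,-1)), X_2 = e^(-3t)(sin(t)·(1,0) - cos(t)·(-1,-1)).
General solution: c_1X_1 + c_2X_2.

x(t) = -c_1e^(-3t)sin(t) + c_1e^(-3t)cos(t) + c_2e^(-3t)sin(t) + c_2e^(-3t)cos(t), z(t) = -c_1e^(-3t)sin(t) + c_2e^(-3t)cos(t)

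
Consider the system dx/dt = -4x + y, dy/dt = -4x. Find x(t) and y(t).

x(t) = -C_1e^(-2t) - C_2te^(-2t) + 2C_2e^(-2t), y(t) = -2C_1e^(-2t) - 2C_2te^(-2t) + 3C_2e^(-2t)

Coefficient matrix A = [[-4, 1], [-4, 0]].
Characteristic polynomial det(A - λI) = λ^2 + 4λ + 4 = 0.
Single eigenvalue λ = -2 with algebraic multiplicity 2.
Eigenvector v = (-1,-2); generalized eigenvector w with (A-λI)w=v is (2,3).
General solution: e^(-2t)[C_1·v + C_2·(t·v + w)].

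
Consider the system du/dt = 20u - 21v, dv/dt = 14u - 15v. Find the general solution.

u(t) = -K_1e^(-t) + 3K_2e^(6t), v(t) = -K_1e^(-t) + 2K_2e^(6t)

Coefficient matrix A = [[20, -21], [14, -15]].
Characteristic polynomial det(A - λI) = λ^2 - 5λ - 6 = 0.
Eigenvalues λ = -1, 6.
For λ=-1: (A-λI) row 1 is [21, -21], so an eigenvector is (-1, -1).
For λ=6: (A-λI) row 1 is [14, -21], so an eigenvector is (3, 2).
General solution: K_1e^(-t)(-1,-1) + K_2e^(6t)(3,2).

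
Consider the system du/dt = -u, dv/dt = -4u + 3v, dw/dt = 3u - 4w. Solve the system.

Coefficient matrix A = [[-1, 0, 0], [-4, 3, 0], [3, 0, -4]].
det(A - λI) = 0 gives eigenvalues λ = -1, -4, 3.
For λ=-1: eigenvector (1,1,1).
For λ=-4: eigenvector (0,0,1).
For λ=3: eigenvector (0,1,0).
General solution: c_1e^(-t)(1,1,1) + c_2e^(-4t)(0,0,1) + c_3e^(3t)(0,1,0).

u(t) = c_1e^(-t), v(t) = c_1e^(-t) + c_3e^(3t), w(t) = c_1e^(-t) + c_2e^(-4t)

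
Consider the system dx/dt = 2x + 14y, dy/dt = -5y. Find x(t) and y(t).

Coefficient matrix A = [[2, 14], [0, -5]].
Characteristic polynomial det(A - λI) = λ^2 + 3λ - 10 = 0.
Eigenvalues λ = -5, 2.
For λ=-5: (A-λI) row 1 is [7, 14], so an eigenvector is (2, -1).
For λ=2: (A-λI) row 1 is [0, 14], so an eigenvector is (-1, 0).
General solution: K_1e^(-5t)(2,-1) + K_2e^(2t)(-1,0).

x(t) = 2K_1e^(-5t) - K_2e^(2t), y(t) = -K_1e^(-5t)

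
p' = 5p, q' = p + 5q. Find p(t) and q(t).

p(t) = K_2e^(5t), q(t) = K_1e^(5t) + K_2te^(5t) + 2K_2e^(5t)

Coefficient matrix A = [[5, 0], [1, 5]].
Characteristic polynomial det(A - λI) = λ^2 - 10λ + 25 = 0.
Single eigenvalue λ = 5 with algebraic multiplicity 2.
Eigenvector v = (0,1); generalized eigenvector w with (A-λI)w=v is (1,2).
General solution: e^(5t)[K_1·v + K_2·(t·v + w)].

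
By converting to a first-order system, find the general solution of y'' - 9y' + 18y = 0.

y(t) = c_1e^(6t) + c_2e^(3t)

Let x_1 = y, x_2 = y'. Then x_1' = x_2 and x_2' = -18x_1 + 9x_2.
A = [[0,1],[-18,9]]; det(A-λI) = λ^2 - 9λ + 18.
Eigenvalues λ = 6, 3 with eigenvectors (1,6), (1,3).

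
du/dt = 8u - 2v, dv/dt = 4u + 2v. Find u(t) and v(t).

u(t) = -K_1e^(4t) + K_2e^(6t), v(t) = -2K_1e^(4t) + K_2e^(6t)

Coefficient matrix A = [[8, -2], [4, 2]].
Characteristic polynomial det(A - λI) = λ^2 - 10λ + 24 = 0.
Eigenvalues λ = 4, 6.
For λ=4: (A-λI) row 1 is [4, -2], so an eigenvector is (-1, -2).
For λ=6: (A-λI) row 1 is [2, -2], so an eigenvector is (1, 1).
General solution: K_1e^(4t)(-1,-2) + K_2e^(6t)(1,1).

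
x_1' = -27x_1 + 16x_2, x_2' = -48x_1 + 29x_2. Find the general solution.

x_1(t) = -C_1e^(5t) - 2C_2e^(-3t), x_2(t) = -2C_1e^(5t) - 3C_2e^(-3t)

Coefficient matrix A = [[-27, 16], [-48, 29]].
Characteristic polynomial det(A - λI) = λ^2 - 2λ - 15 = 0.
Eigenvalues λ = 5, -3.
For λ=5: (A-λI) row 1 is [-32, 16], so an eigenvector is (-1, -2).
For λ=-3: (A-λI) row 1 is [-24, 16], so an eigenvector is (-2, -3).
General solution: C_1e^(5t)(-1,-2) + C_2e^(-3t)(-2,-3).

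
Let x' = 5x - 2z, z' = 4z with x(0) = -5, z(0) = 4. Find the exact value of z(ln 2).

A = [[5,-2],[0,4]]; eigenvalues λ = 4, 5.
Eigenvectors: (-2,-1) for λ=4, (1,0) for λ=5.
From the initial condition, c_1 = -4, c_2 = -13.
z(ln 2) = (-4)(2^4)(-1) + (-13)(2^5)(0) = 64.

64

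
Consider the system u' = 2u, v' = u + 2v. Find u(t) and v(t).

Coefficient matrix A = [[2, 0], [1, 2]].
Characteristic polynomial det(A - λI) = λ^2 - 4λ + 4 = 0.
Single eigenvalue λ = 2 with algebraic multiplicity 2.
Eigenvector v = (0,1); generalized eigenvector w with (A-λI)w=v is (1,-1).
General solution: e^(2t)[c_1·v + c_2·(t·v + w)].

u(t) = c_2e^(2t), v(t) = c_1e^(2t) + c_2te^(2t) - c_2e^(2t)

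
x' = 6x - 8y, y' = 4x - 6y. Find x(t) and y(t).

Coefficient matrix A = [[6, -8], [4, -6]].
Characteristic polynomial det(A - λI) = λ^2 - 4 = 0.
Eigenvalues λ = -2, 2.
For λ=-2: (A-λI) row 1 is [8, -8], so an eigenvector is (1, 1).
For λ=2: (A-λI) row 1 is [4, -8], so an eigenvector is (2, 1).
General solution: C_1e^(-2t)(1,1) + C_2e^(2t)(2,1).

x(t) = C_1e^(-2t) + 2C_2e^(2t), y(t) = C_1e^(-2t) + C_2e^(2t)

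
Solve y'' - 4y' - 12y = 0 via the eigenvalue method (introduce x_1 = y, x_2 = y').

Let x_1 = y, x_2 = y'. Then x_1' = x_2 and x_2' = 12x_1 + 4x_2.
A = [[0,1],[12,4]]; det(A-λI) = λ^2 - 4λ - 12.
Eigenvalues λ = -2, 6 with eigenvectors (1,-2), (1,6).

y(t) = c_1e^(-2t) + c_2e^(6t)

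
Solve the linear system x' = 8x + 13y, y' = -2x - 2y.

Coefficient matrix A = [[8, 13], [-2, -2]].
Characteristic polynomial det(A - λI) = λ^2 - 6λ + 10 = 0.
Eigenvalues λ = 3 ± i (complex conjugate pair).
For λ=3+i: an eigenvector is (3,-1) - i(2,-1) = (3 - 2i, -1 + i).
A real fundamental pair from Re and Im of e^((3+i)t)v: X_1 = e^(3t)(cos(t)·(3,-1) + sin(t)·(2,-1)), X_2 = e^(3t)(sin(t)·(3,-1) - cos(t)·(2,-1)).
General solution: c_1X_1 + c_2X_2.

x(t) = 2c_1e^(3t)sin(t) + 3c_1e^(3t)cos(t) + 3c_2e^(3t)sin(t) - 2c_2e^(3t)cos(t), y(t) = -c_1e^(3t)sin(t) - c_1e^(3t)cos(t) - c_2e^(3t)sin(t) + c_2e^(3t)cos(t)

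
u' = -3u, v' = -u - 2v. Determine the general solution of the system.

Coefficient matrix A = [[-3, 0], [-1, -2]].
Characteristic polynomial det(A - λI) = λ^2 + 5λ + 6 = 0.
Eigenvalues λ = -3, -2.
For λ=-3: (A-λI) row 2 is [-1, 1], so an eigenvector is (-1, -1).
For λ=-2: (A-λI) row 1 is [-1, 0], so an eigenvector is (0, 1).
General solution: c_1e^(-3t)(-1,-1) + c_2e^(-2t)(0,1).

u(t) = -c_1e^(-3t), v(t) = -c_1e^(-3t) + c_2e^(-2t)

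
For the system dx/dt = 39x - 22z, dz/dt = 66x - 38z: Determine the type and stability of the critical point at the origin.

A = [[39,-22],[66,-38]]; det(A-λI) = λ^2 - λ - 30.
λ = -5, 6: opposite signs.

saddle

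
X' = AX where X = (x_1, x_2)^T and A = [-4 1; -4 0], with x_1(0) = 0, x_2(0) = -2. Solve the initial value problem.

x_1(t) = -2te^(-2t), x_2(t) = -4te^(-2t) - 2e^(-2t)

Coefficient matrix A = [[-4, 1], [-4, 0]].
Characteristic polynomial det(A - λI) = λ^2 + 4λ + 4 = 0.
Single eigenvalue λ = -2 with algebraic multiplicity 2.
Eigenvector v = (-1,-2); generalized eigenvector w with (A-λI)w=v is (1,1).
General solution: e^(-2t)[c_1·v + c_2·(t·v + w)].
Applying x_1(0)=0, x_2(0)=-2 gives c_1=2, c_2=2.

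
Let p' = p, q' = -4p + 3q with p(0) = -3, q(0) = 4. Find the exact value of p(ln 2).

-6

A = [[1,0],[-4,3]]; eigenvalues λ = 3, 1.
Eigenvectors: (0,-1) for λ=3, (1,2) for λ=1.
From the initial condition, c_1 = -10, c_2 = -3.
p(ln 2) = (-10)(2^3)(0) + (-3)(2^1)(1) = -6.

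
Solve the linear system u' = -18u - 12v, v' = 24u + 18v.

Coefficient matrix A = [[-18, -12], [24, 18]].
Characteristic polynomial det(A - λI) = λ^2 - 36 = 0.
Eigenvalues λ = -6, 6.
For λ=-6: (A-λI) row 1 is [-12, -12], so an eigenvector is (-1, 1).
For λ=6: (A-λI) row 1 is [-24, -12], so an eigenvector is (-1, 2).
General solution: C_1e^(-6t)(-1,1) + C_2e^(6t)(-1,2).

u(t) = -C_1e^(-6t) - C_2e^(6t), v(t) = C_1e^(-6t) + 2C_2e^(6t)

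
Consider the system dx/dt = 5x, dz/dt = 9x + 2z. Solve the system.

x(t) = -C_1e^(5t), z(t) = -3C_1e^(5t) - C_2e^(2t)

Coefficient matrix A = [[5, 0], [9, 2]].
Characteristic polynomial det(A - λI) = λ^2 - 7λ + 10 = 0.
Eigenvalues λ = 5, 2.
For λ=5: (A-λI) row 2 is [9, -3], so an eigenvector is (-1, -3).
For λ=2: (A-λI) row 1 is [3, 0], so an eigenvector is (0, -1).
General solution: C_1e^(5t)(-1,-3) + C_2e^(2t)(0,-1).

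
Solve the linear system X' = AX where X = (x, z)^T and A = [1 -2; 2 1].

x(t) = -c_1e^(t)sin(2t) + c_2e^(t)cos(2t), z(t) = c_1e^(t)cos(2t) + c_2e^(t)sin(2t)

Coefficient matrix A = [[1, -2], [2, 1]].
Characteristic polynomial det(A - λI) = λ^2 - 2λ + 5 = 0.
Eigenvalues λ = 1 ± 2i (complex conjugate pair).
For λ=1+2i: an eigenvector is (0,1) - i(-1,0) = (0 + i, 1).
A real fundamental pair from Re and Im of e^((1+2i)t)v: X_1 = e^(t)(cos(2t)·(0,1) + sin(2t)·(-1,0)), X_2 = e^(t)(sin(2t)·(0,1) - cos(2t)·(-1,0)).
General solution: c_1X_1 + c_2X_2.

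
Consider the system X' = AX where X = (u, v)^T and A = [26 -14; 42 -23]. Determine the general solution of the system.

u(t) = -2c_1e^(5t) - c_2e^(-2t), v(t) = -3c_1e^(5t) - 2c_2e^(-2t)

Coefficient matrix A = [[26, -14], [42, -23]].
Characteristic polynomial det(A - λI) = λ^2 - 3λ - 10 = 0.
Eigenvalues λ = 5, -2.
For λ=5: (A-λI) row 1 is [21, -14], so an eigenvector is (-2, -3).
For λ=-2: (A-λI) row 1 is [28, -14], so an eigenvector is (-1, -2).
General solution: c_1e^(5t)(-2,-3) + c_2e^(-2t)(-1,-2).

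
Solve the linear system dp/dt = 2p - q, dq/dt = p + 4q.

p(t) = c_1e^(3t) + c_2te^(3t), q(t) = -c_1e^(3t) - c_2te^(3t) - c_2e^(3t)

Coefficient matrix A = [[2, -1], [1, 4]].
Characteristic polynomial det(A - λI) = λ^2 - 6λ + 9 = 0.
Single eigenvalue λ = 3 with algebraic multiplicity 2.
Eigenvector v = (1,-1); generalized eigenvector w with (A-λI)w=v is (0,-1).
General solution: e^(3t)[c_1·v + c_2·(t·v + w)].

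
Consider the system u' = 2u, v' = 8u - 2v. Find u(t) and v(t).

u(t) = -K_2e^(2t), v(t) = -K_1e^(-2t) - 2K_2e^(2t)

Coefficient matrix A = [[2, 0], [8, -2]].
Characteristic polynomial det(A - λI) = λ^2 - 4 = 0.
Eigenvalues λ = -2, 2.
For λ=-2: (A-λI) row 1 is [4, 0], so an eigenvector is (0, -1).
For λ=2: (A-λI) row 2 is [8, -4], so an eigenvector is (-1, -2).
General solution: K_1e^(-2t)(0,-1) + K_2e^(2t)(-1,-2).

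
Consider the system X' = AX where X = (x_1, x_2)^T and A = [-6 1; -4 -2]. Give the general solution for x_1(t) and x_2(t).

Coefficient matrix A = [[-6, 1], [-4, -2]].
Characteristic polynomial det(A - λI) = λ^2 + 8λ + 16 = 0.
Single eigenvalue λ = -4 with algebraic multiplicity 2.
Eigenvector v = (-1,-2); generalized eigenvector w with (A-λI)w=v is (1,1).
General solution: e^(-4t)[C_1·v + C_2·(t·v + w)].

x_1(t) = -C_1e^(-4t) - C_2te^(-4t) + C_2e^(-4t), x_2(t) = -2C_1e^(-4t) - 2C_2te^(-4t) + C_2e^(-4t)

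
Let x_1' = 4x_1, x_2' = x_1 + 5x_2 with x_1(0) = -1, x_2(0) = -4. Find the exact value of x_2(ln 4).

-4864

A = [[4,0],[1,5]]; eigenvalues λ = 5, 4.
Eigenvectors: (0,1) for λ=5, (1,-1) for λ=4.
From the initial condition, c_1 = -5, c_2 = -1.
x_2(ln 4) = (-5)(4^5)(1) + (-1)(4^4)(-1) = -4864.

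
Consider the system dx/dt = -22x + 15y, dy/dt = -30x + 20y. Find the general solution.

Coefficient matrix A = [[-22, 15], [-30, 20]].
Characteristic polynomial det(A - λI) = λ^2 + 2λ + 10 = 0.
Eigenvalues λ = -1 ± 3i (complex conjugate pair).
For λ=-1+3i: an eigenvector is (2,3) - i(1,1) = (2 - i, 3 - i).
A real fundamental pair from Re and Im of e^((-1+3i)t)v: X_1 = e^(-t)(cos(3t)·(2,3) + sin(3t)·(1,1)), X_2 = e^(-t)(sin(3t)·(2,3) - cos(3t)·(1,1)).
General solution: c_1X_1 + c_2X_2.

x(t) = c_1e^(-t)sin(3t) + 2c_1e^(-t)cos(3t) + 2c_2e^(-t)sin(3t) - c_2e^(-t)cos(3t), y(t) = c_1e^(-t)sin(3t) + 3c_1e^(-t)cos(3t) + 3c_2e^(-t)sin(3t) - c_2e^(-t)cos(3t)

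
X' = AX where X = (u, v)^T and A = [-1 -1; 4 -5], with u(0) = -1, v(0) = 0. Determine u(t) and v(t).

Coefficient matrix A = [[-1, -1], [4, -5]].
Characteristic polynomial det(A - λI) = λ^2 + 6λ + 9 = 0.
Single eigenvalue λ = -3 with algebraic multiplicity 2.
Eigenvector v = (1,2); generalized eigenvector w with (A-λI)w=v is (1,1).
General solution: e^(-3t)[C_1·v + C_2·(t·v + w)].
Applying u(0)=-1, v(0)=0 gives C_1=1, C_2=-2.

u(t) = -2te^(-3t) - e^(-3t), v(t) = -4te^(-3t)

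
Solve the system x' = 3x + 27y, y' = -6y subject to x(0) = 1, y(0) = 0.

Coefficient matrix A = [[3, 27], [0, -6]].
Characteristic polynomial det(A - λI) = λ^2 + 3λ - 18 = 0.
Eigenvalues λ = -6, 3.
For λ=-6: (A-λI) row 1 is [9, 27], so an eigenvector is (-3, 1).
For λ=3: (A-λI) row 1 is [0, 27], so an eigenvector is (1, 0).
General solution: C_1e^(-6t)(-3,1) + C_2e^(3t)(1,0).
Applying x(0)=1, y(0)=0 gives C_1=0, C_2=1.

x(t) = e^(3t), y(t) = 0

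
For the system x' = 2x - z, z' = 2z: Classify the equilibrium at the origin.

A = [[2,-1],[0,2]]; det(A-λI) = λ^2 - 4λ + 4.
repeated λ = 2 with a single eigenvector.

unstable improper node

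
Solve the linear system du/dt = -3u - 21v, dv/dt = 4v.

u(t) = -K_1e^(-3t) + 3K_2e^(4t), v(t) = -K_2e^(4t)

Coefficient matrix A = [[-3, -21], [0, 4]].
Characteristic polynomial det(A - λI) = λ^2 - λ - 12 = 0.
Eigenvalues λ = -3, 4.
For λ=-3: (A-λI) row 1 is [0, -21], so an eigenvector is (-1, 0).
For λ=4: (A-λI) row 1 is [-7, -21], so an eigenvector is (3, -1).
General solution: K_1e^(-3t)(-1,0) + K_2e^(4t)(3,-1).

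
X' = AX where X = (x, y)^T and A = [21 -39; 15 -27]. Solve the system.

Coefficient matrix A = [[21, -39], [15, -27]].
Characteristic polynomial det(A - λI) = λ^2 + 6λ + 18 = 0.
Eigenvalues λ = -3 ± 3i (complex conjugate pair).
For λ=-3+3i: an eigenvector is (-2,-1) - i(-3,-2) = (-2 + 3i, -1 + 2i).
A real fundamental pair from Re and Im of e^((-3+3i)t)v: X_1 = e^(-3t)(cos(3t)·(-2,-1) + sin(3t)·(-3,-2)), X_2 = e^(-3t)(sin(3t)·(-2,-1) - cos(3t)·(-3,-2)).
General solution: K_1X_1 + K_2X_2.

x(t) = -3K_1e^(-3t)sin(3t) - 2K_1e^(-3t)cos(3t) - 2K_2e^(-3t)sin(3t) + 3K_2e^(-3t)cos(3t), y(t) = -2K_1e^(-3t)sin(3t) - K_1e^(-3t)cos(3t) - K_2e^(-3t)sin(3t) + 2K_2e^(-3t)cos(3t)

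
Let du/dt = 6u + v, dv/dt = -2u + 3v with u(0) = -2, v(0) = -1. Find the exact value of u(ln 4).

-4352

A = [[6,1],[-2,3]]; eigenvalues λ = 4, 5.
Eigenvectors: (-1,2) for λ=4, (1,-1) for λ=5.
From the initial condition, c_1 = -3, c_2 = -5.
u(ln 4) = (-3)(4^4)(-1) + (-5)(4^5)(1) = -4352.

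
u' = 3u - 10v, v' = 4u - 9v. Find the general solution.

Coefficient matrix A = [[3, -10], [4, -9]].
Characteristic polynomial det(A - λI) = λ^2 + 6λ + 13 = 0.
Eigenvalues λ = -3 ± 2i (complex conjugate pair).
For λ=-3+2i: an eigenvector is (-2,-1) - i(-1,-1) = (-2 + i, -1 + i).
A real fundamental pair from Re and Im of e^((-3+2i)t)v: X_1 = e^(-3t)(cos(2t)·(-2,-1) + sin(2t)·(-1,-1)), X_2 = e^(-3t)(sin(2t)·(-2,-1) - cos(2t)·(-1,-1)).
General solution: K_1X_1 + K_2X_2.

u(t) = -K_1e^(-3t)sin(2t) - 2K_1e^(-3t)cos(2t) - 2K_2e^(-3t)sin(2t) + K_2e^(-3t)cos(2t), v(t) = -K_1e^(-3t)sin(2t) - K_1e^(-3t)cos(2t) - K_2e^(-3t)sin(2t) + K_2e^(-3t)cos(2t)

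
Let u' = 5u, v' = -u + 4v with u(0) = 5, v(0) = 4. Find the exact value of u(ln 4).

5120

A = [[5,0],[-1,4]]; eigenvalues λ = 4, 5.
Eigenvectors: (0,1) for λ=4, (1,-1) for λ=5.
From the initial condition, c_1 = 9, c_2 = 5.
u(ln 4) = (9)(4^4)(0) + (5)(4^5)(1) = 5120.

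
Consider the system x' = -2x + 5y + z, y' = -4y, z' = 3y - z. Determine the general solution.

x(t) = -2K_1e^(-4t) + K_2e^(-2t) + K_3e^(-t), y(t) = K_1e^(-4t), z(t) = -K_1e^(-4t) + K_3e^(-t)

Coefficient matrix A = [[-2, 5, 1], [0, -4, 0], [0, 3, -1]].
det(A - λI) = 0 gives eigenvalues λ = -4, -2, -1.
For λ=-4: eigenvector (-2,1,-1).
For λ=-2: eigenvector (1,0,0).
For λ=-1: eigenvector (1,0,1).
General solution: K_1e^(-4t)(-2,1,-1) + K_2e^(-2t)(1,0,0) + K_3e^(-t)(1,0,1).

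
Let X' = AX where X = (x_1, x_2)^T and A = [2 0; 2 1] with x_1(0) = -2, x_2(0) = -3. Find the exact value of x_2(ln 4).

-60

A = [[2,0],[2,1]]; eigenvalues λ = 2, 1.
Eigenvectors: (1,2) for λ=2, (0,1) for λ=1.
From the initial condition, c_1 = -2, c_2 = 1.
x_2(ln 4) = (-2)(4^2)(2) + (1)(4^1)(1) = -60.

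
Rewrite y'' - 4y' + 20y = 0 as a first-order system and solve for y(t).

Let x_1 = y, x_2 = y'. Then x_1' = x_2 and x_2' = -20x_1 + 4x_2.
A = [[0,1],[-20,4]]; det(A-λI) = λ^2 - 4λ + 20.
Eigenvalues λ = 2 ± 4i.

y(t) = c_1e^(2t)cos(4t) + c_2e^(2t)sin(4t)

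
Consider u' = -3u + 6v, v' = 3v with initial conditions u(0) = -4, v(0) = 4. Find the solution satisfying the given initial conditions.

u(t) = 4e^(3t) - 8e^(-3t), v(t) = 4e^(3t)

Coefficient matrix A = [[-3, 6], [0, 3]].
Characteristic polynomial det(A - λI) = λ^2 - 9 = 0.
Eigenvalues λ = -3, 3.
For λ=-3: (A-λI) row 1 is [0, 6], so an eigenvector is (1, 0).
For λ=3: (A-λI) row 1 is [-6, 6], so an eigenvector is (-1, -1).
General solution: K_1e^(-3t)(1,0) + K_2e^(3t)(-1,-1).
Applying u(0)=-4, v(0)=4 gives K_1=-8, K_2=-4.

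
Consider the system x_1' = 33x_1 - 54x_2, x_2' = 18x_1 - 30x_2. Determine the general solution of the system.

Coefficient matrix A = [[33, -54], [18, -30]].
Characteristic polynomial det(A - λI) = λ^2 - 3λ - 18 = 0.
Eigenvalues λ = -3, 6.
For λ=-3: (A-λI) row 1 is [36, -54], so an eigenvector is (-3, -2).
For λ=6: (A-λI) row 1 is [27, -54], so an eigenvector is (2, 1).
General solution: C_1e^(-3t)(-3,-2) + C_2e^(6t)(2,1).

x_1(t) = -3C_1e^(-3t) + 2C_2e^(6t), x_2(t) = -2C_1e^(-3t) + C_2e^(6t)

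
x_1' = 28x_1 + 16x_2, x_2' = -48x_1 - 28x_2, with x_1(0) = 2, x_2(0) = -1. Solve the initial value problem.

x_1(t) = 6e^(4t) - 4e^(-4t), x_2(t) = -9e^(4t) + 8e^(-4t)

Coefficient matrix A = [[28, 16], [-48, -28]].
Characteristic polynomial det(A - λI) = λ^2 - 16 = 0.
Eigenvalues λ = 4, -4.
For λ=4: (A-λI) row 1 is [24, 16], so an eigenvector is (-2, 3).
For λ=-4: (A-λI) row 1 is [32, 16], so an eigenvector is (1, -2).
General solution: C_1e^(4t)(-2,3) + C_2e^(-4t)(1,-2).
Applying x_1(0)=2, x_2(0)=-1 gives C_1=-3, C_2=-4.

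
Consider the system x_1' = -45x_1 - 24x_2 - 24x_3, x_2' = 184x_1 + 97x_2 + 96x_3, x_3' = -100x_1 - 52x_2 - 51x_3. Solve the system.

Coefficient matrix A = [[-45, -24, -24], [184, 97, 96], [-100, -52, -51]].
det(A - λI) = 0 gives eigenvalues λ = 3, -3, 1.
For λ=3: eigenvector (1,-4,2).
For λ=-3: eigenvector (4,-16,9).
For λ=1: eigenvector (0,1,-1).
General solution: C_1e^(3t)(1,-4,2) + C_2e^(-3t)(4,-16,9) + C_3e^(t)(0,1,-1).

x_1(t) = C_1e^(3t) + 4C_2e^(-3t), x_2(t) = -4C_1e^(3t) - 16C_2e^(-3t) + C_3e^(t), x_3(t) = 2C_1e^(3t) + 9C_2e^(-3t) - C_3e^(t)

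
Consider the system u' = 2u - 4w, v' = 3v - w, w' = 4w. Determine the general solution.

Coefficient matrix A = [[2, 0, -4], [0, 3, -1], [0, 0, 4]].
det(A - λI) = 0 gives eigenvalues λ = 2, 4, 3.
For λ=2: eigenvector (1,0,0).
For λ=4: eigenvector (-2,-1,1).
For λ=3: eigenvector (0,1,0).
General solution: K_1e^(2t)(1,0,0) + K_2e^(4t)(-2,-1,1) + K_3e^(3t)(0,1,0).

u(t) = K_1e^(2t) - 2K_2e^(4t), v(t) = -K_2e^(4t) + K_3e^(3t), w(t) = K_2e^(4t)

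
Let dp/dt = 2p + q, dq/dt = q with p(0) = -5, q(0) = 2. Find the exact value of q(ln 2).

A = [[2,1],[0,1]]; eigenvalues λ = 1, 2.
Eigenvectors: (1,-1) for λ=1, (1,0) for λ=2.
From the initial condition, c_1 = -2, c_2 = -3.
q(ln 2) = (-2)(2^1)(-1) + (-3)(2^2)(0) = 4.

4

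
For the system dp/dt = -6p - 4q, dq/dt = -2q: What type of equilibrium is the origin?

A = [[-6,-4],[0,-2]]; det(A-λI) = λ^2 + 8λ + 12.
λ = -6, -2: both negative.

stable node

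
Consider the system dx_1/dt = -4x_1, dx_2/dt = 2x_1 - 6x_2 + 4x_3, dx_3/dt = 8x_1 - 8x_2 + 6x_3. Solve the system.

x_1(t) = K_2e^(-4t), x_2(t) = K_1e^(-2t) + K_2e^(-4t) + K_3e^(2t), x_3(t) = K_1e^(-2t) + 2K_3e^(2t)

Coefficient matrix A = [[-4, 0, 0], [2, -6, 4], [8, -8, 6]].
det(A - λI) = 0 gives eigenvalues λ = -2, -4, 2.
For λ=-2: eigenvector (0,1,1).
For λ=-4: eigenvector (1,1,0).
For λ=2: eigenvector (0,1,2).
General solution: K_1e^(-2t)(0,1,1) + K_2e^(-4t)(1,1,0) + K_3e^(2t)(0,1,2).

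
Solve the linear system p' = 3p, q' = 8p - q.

p(t) = C_1e^(3t), q(t) = 2C_1e^(3t) - C_2e^(-t)

Coefficient matrix A = [[3, 0], [8, -1]].
Characteristic polynomial det(A - λI) = λ^2 - 2λ - 3 = 0.
Eigenvalues λ = 3, -1.
For λ=3: (A-λI) row 2 is [8, -4], so an eigenvector is (1, 2).
For λ=-1: (A-λI) row 1 is [4, 0], so an eigenvector is (0, -1).
General solution: C_1e^(3t)(1,2) + C_2e^(-t)(0,-1).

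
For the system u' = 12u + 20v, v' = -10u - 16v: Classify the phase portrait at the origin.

A = [[12,20],[-10,-16]]; det(A-λI) = λ^2 + 4λ + 8.
λ = -2 ± 2i: negative real part.

stable spiral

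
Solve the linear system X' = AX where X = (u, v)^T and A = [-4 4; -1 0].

Coefficient matrix A = [[-4, 4], [-1, 0]].
Characteristic polynomial det(A - λI) = λ^2 + 4λ + 4 = 0.
Single eigenvalue λ = -2 with algebraic multiplicity 2.
Eigenvector v = (2,1); generalized eigenvector w with (A-λI)w=v is (-3,-1).
General solution: e^(-2t)[c_1·v + c_2·(t·v + w)].

u(t) = 2c_1e^(-2t) + 2c_2te^(-2t) - 3c_2e^(-2t), v(t) = c_1e^(-2t) + c_2te^(-2t) - c_2e^(-2t)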